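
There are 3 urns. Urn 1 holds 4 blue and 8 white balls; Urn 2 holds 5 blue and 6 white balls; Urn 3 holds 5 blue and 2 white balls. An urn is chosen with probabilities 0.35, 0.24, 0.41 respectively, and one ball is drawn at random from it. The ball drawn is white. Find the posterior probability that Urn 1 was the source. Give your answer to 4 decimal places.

Posterior probability ≈ 0.4847

P(white|Urn 1) = 0.6667; P(white|Urn 2) = 0.5455; P(white|Urn 3) = 0.2857.
Prior × likelihood for each source: 0.35·0.6667=0.2333, 0.24·0.5455=0.1309, 0.41·0.2857=0.1171. Summing gives P(white) = 0.48139.
P(Urn 1 | white) = 0.2333 / 0.48139 = 0.4847.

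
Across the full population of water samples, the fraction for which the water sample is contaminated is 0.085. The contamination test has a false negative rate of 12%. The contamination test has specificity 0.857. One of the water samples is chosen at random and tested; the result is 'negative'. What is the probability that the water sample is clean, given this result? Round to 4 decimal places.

Write H for 'the water sample is contaminated'. Prior odds H:¬H = 0.085/0.915 = 0.092896. For the 'negative' outcome, the likelihood ratio is 0.12/0.857 = 0.14002.
Posterior odds = 0.092896 × 0.14002 = 0.013008, so P(H|E) = 0.013008/(1+0.013008) = 0.0128. Then P(¬H|E) = 1 − 0.0128 = 0.9872.

P(¬H | E) ≈ 0.9872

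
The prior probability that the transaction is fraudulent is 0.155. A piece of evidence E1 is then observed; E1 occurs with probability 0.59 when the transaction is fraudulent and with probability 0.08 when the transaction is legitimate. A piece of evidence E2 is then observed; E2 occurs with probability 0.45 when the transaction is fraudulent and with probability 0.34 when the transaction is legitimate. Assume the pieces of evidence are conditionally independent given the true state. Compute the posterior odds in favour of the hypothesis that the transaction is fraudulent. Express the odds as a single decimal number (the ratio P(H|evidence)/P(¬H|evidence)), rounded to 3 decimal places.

Prior odds = 0.155/(1−0.155) = 0.18343.
Likelihood ratio for E1 = 0.59/0.08 = 7.3750.
Likelihood ratio for E2 = 0.45/0.34 = 1.3235.
Posterior odds = prior odds × LR₁ × LR₂ = 1.7905.

Posterior odds ≈ 1.790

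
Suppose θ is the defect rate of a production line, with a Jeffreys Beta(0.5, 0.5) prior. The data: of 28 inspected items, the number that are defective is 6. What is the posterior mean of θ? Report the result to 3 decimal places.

Posterior mean ≈ 0.224

Observing 6 successes and 22 failures updates Beta(0.5, 0.5) by adding the success and failure counts to the two shape parameters: α = 0.5+6 = 6.5, β = 0.5+22 = 22.5.
Posterior mean = α/(α+β) = 6.5/29 = 0.224.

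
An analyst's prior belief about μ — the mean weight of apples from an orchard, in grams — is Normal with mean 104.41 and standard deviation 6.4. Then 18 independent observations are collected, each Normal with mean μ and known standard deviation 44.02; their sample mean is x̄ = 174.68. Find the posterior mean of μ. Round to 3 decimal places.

With known σ, the Normal prior is conjugate. Weight on the data is w = (n/σ²)/(n/σ² + 1/τ₀²) = 0.00928907/(0.00928907+0.0244141) = 0.27561.
Posterior mean = w·x̄ + (1−w)·μ₀ = 0.27561·174.68 + 0.72439·104.41 = 123.777.

Posterior mean ≈ 123.777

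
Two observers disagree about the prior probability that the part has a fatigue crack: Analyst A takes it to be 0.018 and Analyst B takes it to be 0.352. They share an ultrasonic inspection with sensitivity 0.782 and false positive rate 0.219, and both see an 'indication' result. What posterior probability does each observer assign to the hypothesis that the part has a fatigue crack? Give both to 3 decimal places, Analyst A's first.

The likelihood ratio for an 'indication' result is 0.782/0.219 = 3.5708.
Analyst A: prior odds 0.018/0.982 = 0.018330; posterior odds 0.065452; posterior probability 0.061.
Analyst B: prior odds 0.352/0.648 = 0.54321; posterior odds 1.9397; posterior probability 0.660.

Analyst A: 0.061; Analyst B: 0.660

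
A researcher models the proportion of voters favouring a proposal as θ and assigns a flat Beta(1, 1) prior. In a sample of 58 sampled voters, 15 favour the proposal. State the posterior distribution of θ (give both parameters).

Observing 15 successes and 43 failures updates Beta(1, 1) by adding the success and failure counts to the two shape parameters: α = 1+15 = 16, β = 1+43 = 44.

Posterior: Beta(16, 44)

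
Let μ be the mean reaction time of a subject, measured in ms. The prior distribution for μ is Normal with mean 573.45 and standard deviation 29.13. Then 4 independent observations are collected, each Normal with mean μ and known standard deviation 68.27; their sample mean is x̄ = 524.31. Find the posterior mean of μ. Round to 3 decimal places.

With known σ, the Normal prior is conjugate. Weight on the data is w = (n/σ²)/(n/σ² + 1/τ₀²) = 0.00085822/(0.00085822+0.00117847) = 0.42138.
Posterior mean = w·x̄ + (1−w)·μ₀ = 0.42138·524.31 + 0.57862·573.45 = 552.743.

Posterior mean ≈ 552.743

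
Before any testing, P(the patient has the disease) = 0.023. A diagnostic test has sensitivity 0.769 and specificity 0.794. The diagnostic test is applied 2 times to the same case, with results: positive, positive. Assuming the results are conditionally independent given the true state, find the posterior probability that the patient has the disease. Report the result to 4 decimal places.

Posterior P(H) ≈ 0.2470

Let H be the event that the patient has the disease; start with P(H) = 0.023. P('positive'|H) = 0.769, P('positive'|¬H) = 0.206.
Update on result 1 ('positive'): P(H) ← 0.769·0.0230 / (0.769·0.0230 + 0.206·0.9770) = 0.017687/0.21895 = 0.0808.
Update on result 2 ('positive'): P(H) ← 0.769·0.0808 / (0.769·0.0808 + 0.206·0.9192) = 0.062121/0.25148 = 0.2470.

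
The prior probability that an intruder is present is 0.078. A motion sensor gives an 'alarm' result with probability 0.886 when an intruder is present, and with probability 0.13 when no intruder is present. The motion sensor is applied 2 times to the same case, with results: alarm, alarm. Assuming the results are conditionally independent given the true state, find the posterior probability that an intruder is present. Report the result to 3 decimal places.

With H the event that an intruder is present, the joint likelihood of the observed sequence is P(data|H) = 0.886·0.886 = 0.78500 and P(data|¬H) = 0.13·0.13 = 0.016900.
Bayes: P(H|data) = 0.078·0.78500 / (0.078·0.78500 + 0.922·0.016900) = 0.061230/0.076811 = 0.7971.

Posterior P(H) ≈ 0.797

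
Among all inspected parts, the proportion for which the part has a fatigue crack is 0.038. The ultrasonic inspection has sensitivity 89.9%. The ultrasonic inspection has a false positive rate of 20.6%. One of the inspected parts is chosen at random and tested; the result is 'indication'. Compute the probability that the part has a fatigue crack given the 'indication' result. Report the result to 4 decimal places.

P(H | E) ≈ 0.1470

Write H for 'the part has a fatigue crack'. Prior odds H:¬H = 0.038/0.962 = 0.039501. For the 'indication' outcome, the likelihood ratio is 0.899/0.206 = 4.3641.
Posterior odds = 0.039501 × 4.3641 = 0.17239, so P(H|E) = 0.17239/(1+0.17239) = 0.1470.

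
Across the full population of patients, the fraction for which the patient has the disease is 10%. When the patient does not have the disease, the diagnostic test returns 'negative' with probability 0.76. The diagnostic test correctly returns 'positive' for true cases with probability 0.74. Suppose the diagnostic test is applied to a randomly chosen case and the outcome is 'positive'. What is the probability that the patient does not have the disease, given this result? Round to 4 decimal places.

P(¬H | E) ≈ 0.7448

Let H be the event that the patient has the disease. P(H) = 0.1, so P(¬H) = 0.9. With E the 'positive' result, P(E|H) = 0.74 and P(E|¬H) = 0.24.
P(E) = 0.74·0.1 + 0.24·0.9 = 0.074000 + 0.21600 = 0.29000.
By Bayes' theorem, P(H|E) = 0.074000 / 0.29000 = 0.2552. Hence P(¬H|E) = 1 − 0.2552 = 0.7448.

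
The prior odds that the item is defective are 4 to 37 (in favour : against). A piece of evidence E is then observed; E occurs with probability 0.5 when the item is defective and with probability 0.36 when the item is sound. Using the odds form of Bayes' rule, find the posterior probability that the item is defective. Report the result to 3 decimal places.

Prior odds = 4/37 = 0.10811.
Likelihood ratio for E = 0.5/0.36 = 1.3889.
Posterior odds = prior odds × LR = 0.15015.
Posterior probability = odds/(1+odds) = 0.15015/1.1502 = 0.131.

Posterior probability ≈ 0.131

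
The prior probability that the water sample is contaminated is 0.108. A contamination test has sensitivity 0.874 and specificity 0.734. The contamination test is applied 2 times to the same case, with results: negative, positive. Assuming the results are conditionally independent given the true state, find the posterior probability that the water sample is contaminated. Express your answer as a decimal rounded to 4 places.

Posterior P(H) ≈ 0.0639

Let H be the event that the water sample is contaminated; start with P(H) = 0.108. P('positive'|H) = 0.874, P('positive'|¬H) = 0.266.
Update on result 1 ('negative'): P(H) ← 0.126·0.1080 / (0.126·0.1080 + 0.734·0.8920) = 0.013608/0.66834 = 0.0204.
Update on result 2 ('positive'): P(H) ← 0.874·0.0204 / (0.874·0.0204 + 0.266·0.9796) = 0.017796/0.27838 = 0.0639.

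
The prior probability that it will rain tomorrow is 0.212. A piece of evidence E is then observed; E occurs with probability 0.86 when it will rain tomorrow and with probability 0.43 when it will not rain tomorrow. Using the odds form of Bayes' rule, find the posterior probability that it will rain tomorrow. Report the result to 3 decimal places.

Prior odds = 0.212/(1−0.212) = 0.26904.
Likelihood ratio for E = 0.86/0.43 = 2.0000.
Posterior odds = prior odds × LR = 0.53807.
Posterior probability = odds/(1+odds) = 0.53807/1.5381 = 0.350.

Posterior probability ≈ 0.350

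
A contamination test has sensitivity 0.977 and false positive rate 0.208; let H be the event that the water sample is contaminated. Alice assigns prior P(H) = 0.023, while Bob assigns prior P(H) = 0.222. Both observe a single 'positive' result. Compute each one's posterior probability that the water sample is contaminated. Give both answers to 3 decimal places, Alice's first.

Alice: 0.100; Bob: 0.573

P('+'|H) = 0.977, P('+'|¬H) = 0.208.
Alice: numerator 0.977·0.023 = 0.022471; evidence = 0.022471+0.208·0.977 = 0.22569; posterior = 0.100.
Bob: numerator 0.977·0.222 = 0.21689; evidence = 0.21689+0.208·0.778 = 0.37872; posterior = 0.573.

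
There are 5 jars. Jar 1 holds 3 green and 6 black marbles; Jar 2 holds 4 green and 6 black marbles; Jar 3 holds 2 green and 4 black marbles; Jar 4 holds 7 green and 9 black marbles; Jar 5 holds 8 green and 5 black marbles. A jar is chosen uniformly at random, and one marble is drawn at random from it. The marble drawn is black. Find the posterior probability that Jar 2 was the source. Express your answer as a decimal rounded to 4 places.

Tabulate prior·likelihood by source: [1] prior 0.2, lik 0.6667, product 0.1333; [2] prior 0.2, lik 0.6, product 0.1200; [3] prior 0.2, lik 0.6667, product 0.1333; [4] prior 0.2, lik 0.5625, product 0.1125; [5] prior 0.2, lik 0.3846, product 0.07692.
Normalizing constant = 0.57609; the posterior for Jar 2 is its product over the sum, 0.1200/0.57609 = 0.2083.

Posterior probability ≈ 0.2083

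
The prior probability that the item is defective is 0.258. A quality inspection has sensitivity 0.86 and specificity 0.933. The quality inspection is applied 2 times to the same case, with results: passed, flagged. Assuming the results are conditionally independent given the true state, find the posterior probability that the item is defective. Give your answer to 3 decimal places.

Let H be the event that the item is defective; start with P(H) = 0.258. P('flagged'|H) = 0.86, P('flagged'|¬H) = 0.067.
Update on result 1 ('passed'): P(H) ← 0.14·0.2580 / (0.14·0.2580 + 0.933·0.7420) = 0.036120/0.72841 = 0.0496.
Update on result 2 ('flagged'): P(H) ← 0.86·0.0496 / (0.86·0.0496 + 0.067·0.9504) = 0.042645/0.10632 = 0.4011.

Posterior P(H) ≈ 0.401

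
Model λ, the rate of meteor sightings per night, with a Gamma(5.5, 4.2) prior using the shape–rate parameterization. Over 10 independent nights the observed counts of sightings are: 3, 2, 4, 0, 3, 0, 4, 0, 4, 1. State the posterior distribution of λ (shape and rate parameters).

Posterior: Gamma(shape=26.5, rate=14.2)

The Poisson likelihood adds the total count to the shape and the number of exposure periods to the rate. Here ∑xᵢ = 21 and n = 10, so shape 5.5→26.5 and rate 4.2→14.2.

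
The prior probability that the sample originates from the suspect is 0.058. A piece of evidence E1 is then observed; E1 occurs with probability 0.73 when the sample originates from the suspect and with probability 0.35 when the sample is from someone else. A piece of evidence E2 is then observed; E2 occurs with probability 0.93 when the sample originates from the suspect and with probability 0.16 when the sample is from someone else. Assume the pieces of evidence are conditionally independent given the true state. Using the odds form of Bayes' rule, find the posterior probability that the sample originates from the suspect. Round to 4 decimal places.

Posterior probability ≈ 0.4274

Prior odds = 0.058/(1−0.058) = 0.061571. In log-odds, ln(0.061571) = -2.7876.
Add log likelihood ratios: ln(2.0857) + ln(5.8125) = 2.4951.
Posterior log-odds = -0.29244, so posterior odds = exp(-0.29244) = 0.74644. Converting, P(H|E) = 0.74644/1.7464 = 0.4274.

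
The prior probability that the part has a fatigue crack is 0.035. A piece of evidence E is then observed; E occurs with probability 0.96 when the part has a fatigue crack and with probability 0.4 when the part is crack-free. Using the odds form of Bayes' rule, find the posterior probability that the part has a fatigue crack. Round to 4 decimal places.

Prior odds = 0.035/(1−0.035) = 0.036269.
Likelihood ratio for E = 0.96/0.4 = 2.4000.
Posterior odds = prior odds × LR = 0.087047.
Posterior probability = odds/(1+odds) = 0.087047/1.0870 = 0.0801.

Posterior probability ≈ 0.0801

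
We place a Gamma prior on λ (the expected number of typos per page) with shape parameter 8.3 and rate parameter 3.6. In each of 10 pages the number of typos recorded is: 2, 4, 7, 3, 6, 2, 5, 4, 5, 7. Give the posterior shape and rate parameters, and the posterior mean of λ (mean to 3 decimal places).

Posterior: Gamma(shape=53.3, rate=13.6); mean ≈ 3.919

The Poisson likelihood adds the total count to the shape and the number of exposure periods to the rate. Here ∑xᵢ = 45 and n = 10, so shape 8.3→53.3 and rate 3.6→13.6.
Posterior mean = shape/rate = 53.3/13.6 = 3.919.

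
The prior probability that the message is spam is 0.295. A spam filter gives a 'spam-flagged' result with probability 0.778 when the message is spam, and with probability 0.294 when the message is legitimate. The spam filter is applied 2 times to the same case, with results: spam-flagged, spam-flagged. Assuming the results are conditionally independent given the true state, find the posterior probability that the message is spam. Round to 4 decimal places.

Let H be the event that the message is spam; start with P(H) = 0.295. P('spam-flagged'|H) = 0.778, P('spam-flagged'|¬H) = 0.294.
Update on result 1 ('spam-flagged'): P(H) ← 0.778·0.2950 / (0.778·0.2950 + 0.294·0.7050) = 0.22951/0.43678 = 0.5255.
Update on result 2 ('spam-flagged'): P(H) ← 0.778·0.5255 / (0.778·0.5255 + 0.294·0.4745) = 0.40881/0.54832 = 0.7456.

Posterior P(H) ≈ 0.7456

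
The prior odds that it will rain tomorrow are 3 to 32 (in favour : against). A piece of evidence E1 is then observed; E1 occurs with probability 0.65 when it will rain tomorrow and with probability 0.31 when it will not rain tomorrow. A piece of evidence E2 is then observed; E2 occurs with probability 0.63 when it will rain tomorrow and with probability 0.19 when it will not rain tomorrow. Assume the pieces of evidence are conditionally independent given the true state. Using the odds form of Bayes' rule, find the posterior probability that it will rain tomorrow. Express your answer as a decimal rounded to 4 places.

Prior odds = 3/32 = 0.093750.
Likelihood ratio for E1 = 0.65/0.31 = 2.0968.
Likelihood ratio for E2 = 0.63/0.19 = 3.3158.
Posterior odds = prior odds × LR₁ × LR₂ = 0.65179.
Posterior probability = odds/(1+odds) = 0.65179/1.6518 = 0.3946.

Posterior probability ≈ 0.3946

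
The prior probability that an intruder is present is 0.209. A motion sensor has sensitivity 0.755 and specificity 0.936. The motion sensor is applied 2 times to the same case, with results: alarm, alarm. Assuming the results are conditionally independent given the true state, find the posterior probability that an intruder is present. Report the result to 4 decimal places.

Posterior P(H) ≈ 0.9735

Let H be the event that an intruder is present; start with P(H) = 0.209. P('alarm'|H) = 0.755, P('alarm'|¬H) = 0.064.
Update on result 1 ('alarm'): P(H) ← 0.755·0.2090 / (0.755·0.2090 + 0.064·0.7910) = 0.15779/0.20842 = 0.7571.
Update on result 2 ('alarm'): P(H) ← 0.755·0.7571 / (0.755·0.7571 + 0.064·0.2429) = 0.57161/0.58716 = 0.9735.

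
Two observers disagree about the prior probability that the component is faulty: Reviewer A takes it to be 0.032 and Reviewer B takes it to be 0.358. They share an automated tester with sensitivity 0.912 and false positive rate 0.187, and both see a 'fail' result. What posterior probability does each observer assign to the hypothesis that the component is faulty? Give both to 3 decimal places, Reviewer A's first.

P('+'|H) = 0.912, P('+'|¬H) = 0.187.
Reviewer A: numerator 0.912·0.032 = 0.029184; evidence = 0.029184+0.187·0.968 = 0.21020; posterior = 0.139.
Reviewer B: numerator 0.912·0.358 = 0.32650; evidence = 0.32650+0.187·0.642 = 0.44655; posterior = 0.731.

Reviewer A: 0.139; Reviewer B: 0.731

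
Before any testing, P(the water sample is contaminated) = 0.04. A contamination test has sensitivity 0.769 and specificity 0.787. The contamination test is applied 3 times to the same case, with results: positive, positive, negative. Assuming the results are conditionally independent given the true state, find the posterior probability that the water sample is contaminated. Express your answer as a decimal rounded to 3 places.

Posterior P(H) ≈ 0.137

With H the event that the water sample is contaminated, the joint likelihood of the observed sequence is P(data|H) = 0.769·0.769·0.231 = 0.13660 and P(data|¬H) = 0.213·0.213·0.787 = 0.035705.
Bayes: P(H|data) = 0.04·0.13660 / (0.04·0.13660 + 0.96·0.035705) = 0.0054642/0.039741 = 0.1375.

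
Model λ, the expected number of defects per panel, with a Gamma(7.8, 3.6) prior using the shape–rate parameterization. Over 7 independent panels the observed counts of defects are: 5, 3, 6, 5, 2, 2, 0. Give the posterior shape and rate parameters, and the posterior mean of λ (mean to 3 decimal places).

Total count ∑xᵢ = 23 over n = 7 panels.
Gamma is conjugate to the Poisson likelihood: posterior is Gamma(shape = 7.8+23 = 30.8, rate = 3.6+7 = 10.6).
Posterior mean = shape/rate = 30.8/10.6 = 2.906.

Posterior: Gamma(shape=30.8, rate=10.6); mean ≈ 2.906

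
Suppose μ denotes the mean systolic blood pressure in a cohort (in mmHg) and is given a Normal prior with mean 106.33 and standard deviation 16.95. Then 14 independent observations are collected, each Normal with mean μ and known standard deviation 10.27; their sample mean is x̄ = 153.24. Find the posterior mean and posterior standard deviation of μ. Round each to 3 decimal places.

With known σ, the Normal prior is conjugate. Weight on the data is w = (n/σ²)/(n/σ² + 1/τ₀²) = 0.132736/(0.132736+0.00348065) = 0.97445.
Posterior mean = w·x̄ + (1−w)·μ₀ = 0.97445·153.24 + 0.025552·106.33 = 152.041. Posterior variance = 1/(0.132736+0.00348065) = 7.34127, so SD = 2.709.

Posterior mean ≈ 152.041; posterior SD ≈ 2.709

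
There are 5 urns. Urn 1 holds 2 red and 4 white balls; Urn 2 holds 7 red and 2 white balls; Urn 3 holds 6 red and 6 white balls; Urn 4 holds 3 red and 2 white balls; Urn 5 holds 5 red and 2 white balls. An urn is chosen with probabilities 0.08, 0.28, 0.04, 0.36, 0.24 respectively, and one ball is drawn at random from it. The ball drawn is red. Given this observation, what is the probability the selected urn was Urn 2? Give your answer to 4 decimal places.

Posterior probability ≈ 0.3341

P(red|Urn 1) = 0.3333; P(red|Urn 2) = 0.7778; P(red|Urn 3) = 0.5; P(red|Urn 4) = 0.6; P(red|Urn 5) = 0.7143.
Prior × likelihood for each source: 0.08·0.3333=0.02667, 0.28·0.7778=0.2178, 0.04·0.5=0.02000, 0.36·0.6=0.2160, 0.24·0.7143=0.1714. Summing gives P(red) = 0.65187.
P(Urn 2 | red) = 0.2178 / 0.65187 = 0.3341.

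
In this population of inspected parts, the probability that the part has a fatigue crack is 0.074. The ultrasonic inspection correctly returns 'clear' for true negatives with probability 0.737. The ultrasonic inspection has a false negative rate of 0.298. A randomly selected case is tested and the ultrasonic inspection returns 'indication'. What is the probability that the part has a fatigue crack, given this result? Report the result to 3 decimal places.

P(H | E) ≈ 0.176

Write H for 'the part has a fatigue crack'. Prior odds H:¬H = 0.074/0.926 = 0.079914. For the 'indication' outcome, the likelihood ratio is 0.702/0.263 = 2.6692.
Posterior odds = 0.079914 × 2.6692 = 0.21331, so P(H|E) = 0.21331/(1+0.21331) = 0.176.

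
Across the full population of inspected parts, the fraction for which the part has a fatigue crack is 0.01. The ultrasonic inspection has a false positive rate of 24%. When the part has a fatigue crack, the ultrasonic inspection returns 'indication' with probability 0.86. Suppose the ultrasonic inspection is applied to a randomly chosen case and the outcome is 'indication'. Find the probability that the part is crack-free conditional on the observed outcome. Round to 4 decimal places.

P(¬H | E) ≈ 0.9651

Let H be the event that the part has a fatigue crack. P(H) = 0.01, so P(¬H) = 0.99. With E the 'indication' result, P(E|H) = 0.86 and P(E|¬H) = 0.24.
P(E) = 0.86·0.01 + 0.24·0.99 = 0.0086000 + 0.23760 = 0.24620.
By Bayes' theorem, P(H|E) = 0.0086000 / 0.24620 = 0.0349. Hence P(¬H|E) = 1 − 0.0349 = 0.9651.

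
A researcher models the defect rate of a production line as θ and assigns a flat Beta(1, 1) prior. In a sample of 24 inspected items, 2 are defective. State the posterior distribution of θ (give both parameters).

Posterior: Beta(3, 23)

Observing 2 successes and 22 failures updates Beta(1, 1) by adding the success and failure counts to the two shape parameters: α = 1+2 = 3, β = 1+22 = 23.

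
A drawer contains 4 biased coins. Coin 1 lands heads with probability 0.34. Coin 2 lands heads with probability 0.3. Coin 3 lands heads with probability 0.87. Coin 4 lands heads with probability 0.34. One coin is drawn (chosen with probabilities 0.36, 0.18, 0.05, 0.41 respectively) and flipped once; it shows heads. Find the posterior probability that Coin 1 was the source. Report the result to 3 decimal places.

Posterior probability ≈ 0.341

P(heads|C1) = 0.34; P(heads|C2) = 0.3; P(heads|C3) = 0.87; P(heads|C4) = 0.34.
Prior × likelihood for each source: 0.36·0.34=0.1224, 0.18·0.3=0.05400, 0.05·0.87=0.04350, 0.41·0.34=0.1394. Summing gives P(heads) = 0.35930.
P(Coin 1 | heads) = 0.1224 / 0.35930 = 0.341.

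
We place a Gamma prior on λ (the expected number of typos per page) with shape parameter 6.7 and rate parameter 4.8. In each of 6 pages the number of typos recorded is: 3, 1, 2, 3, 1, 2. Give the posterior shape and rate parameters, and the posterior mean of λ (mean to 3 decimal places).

Posterior: Gamma(shape=18.7, rate=10.8); mean ≈ 1.731

The Poisson likelihood adds the total count to the shape and the number of exposure periods to the rate. Here ∑xᵢ = 12 and n = 6, so shape 6.7→18.7 and rate 4.8→10.8.
Posterior mean = shape/rate = 18.7/10.8 = 1.731.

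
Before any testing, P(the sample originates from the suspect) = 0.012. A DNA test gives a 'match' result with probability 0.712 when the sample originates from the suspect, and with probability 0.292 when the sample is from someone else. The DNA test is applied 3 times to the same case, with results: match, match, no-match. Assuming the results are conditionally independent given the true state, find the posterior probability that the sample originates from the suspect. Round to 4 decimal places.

With H the event that the sample originates from the suspect, the joint likelihood of the observed sequence is P(data|H) = 0.712·0.712·0.288 = 0.14600 and P(data|¬H) = 0.292·0.292·0.708 = 0.060367.
Bayes: P(H|data) = 0.012·0.14600 / (0.012·0.14600 + 0.988·0.060367) = 0.0017520/0.061395 = 0.0285.

Posterior P(H) ≈ 0.0285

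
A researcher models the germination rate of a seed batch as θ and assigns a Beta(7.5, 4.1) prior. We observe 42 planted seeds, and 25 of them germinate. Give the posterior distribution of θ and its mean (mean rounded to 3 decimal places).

Observing 25 successes and 17 failures updates Beta(7.5, 4.1) by adding the success and failure counts to the two shape parameters: α = 7.5+25 = 32.5, β = 4.1+17 = 21.1.
Posterior mean = α/(α+β) = 32.5/53.6 = 0.606.

Posterior: Beta(32.5, 21.1); mean ≈ 0.606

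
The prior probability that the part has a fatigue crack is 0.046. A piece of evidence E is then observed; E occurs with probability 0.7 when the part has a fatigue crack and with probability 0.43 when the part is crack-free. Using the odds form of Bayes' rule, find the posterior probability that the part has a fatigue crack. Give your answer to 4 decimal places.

Posterior probability ≈ 0.0728

Prior odds = 0.046/(1−0.046) = 0.048218.
Likelihood ratio for E = 0.7/0.43 = 1.6279.
Posterior odds = prior odds × LR = 0.078494.
Posterior probability = odds/(1+odds) = 0.078494/1.0785 = 0.0728.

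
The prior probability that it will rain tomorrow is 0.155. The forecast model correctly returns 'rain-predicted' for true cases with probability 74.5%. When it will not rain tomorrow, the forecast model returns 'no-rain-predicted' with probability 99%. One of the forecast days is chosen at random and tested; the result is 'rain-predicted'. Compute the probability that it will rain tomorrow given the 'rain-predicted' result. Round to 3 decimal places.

P(H | E) ≈ 0.932

Let H be the event that it will rain tomorrow. P(H) = 0.155, so P(¬H) = 0.845. With E the 'rain-predicted' result, P(E|H) = 0.745 and P(E|¬H) = 0.01.
P(E) = 0.745·0.155 + 0.01·0.845 = 0.11547 + 0.0084500 = 0.12392.
By Bayes' theorem, P(H|E) = 0.11547 / 0.12392 = 0.932.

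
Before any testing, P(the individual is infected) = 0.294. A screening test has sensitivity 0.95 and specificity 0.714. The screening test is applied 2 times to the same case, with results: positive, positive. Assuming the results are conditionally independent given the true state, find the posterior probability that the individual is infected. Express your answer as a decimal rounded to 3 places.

Let H be the event that the individual is infected; start with P(H) = 0.294. P('positive'|H) = 0.95, P('positive'|¬H) = 0.286.
Update on result 1 ('positive'): P(H) ← 0.95·0.2940 / (0.95·0.2940 + 0.286·0.7060) = 0.27930/0.48122 = 0.5804.
Update on result 2 ('positive'): P(H) ← 0.95·0.5804 / (0.95·0.5804 + 0.286·0.4196) = 0.55138/0.67139 = 0.8213.

Posterior P(H) ≈ 0.821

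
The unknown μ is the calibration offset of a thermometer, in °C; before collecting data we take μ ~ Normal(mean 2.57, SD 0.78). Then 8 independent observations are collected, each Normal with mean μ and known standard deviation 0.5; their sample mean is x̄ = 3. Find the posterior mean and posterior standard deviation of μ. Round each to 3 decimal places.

With known σ, the Normal prior is conjugate. Weight on the data is w = (n/σ²)/(n/σ² + 1/τ₀²) = 32.0000/(32.0000+1.64366) = 0.95115.
Posterior mean = w·x̄ + (1−w)·μ₀ = 0.95115·3 + 0.048855·2.57 = 2.979. Posterior variance = 1/(32.0000+1.64366) = 0.0297233, so SD = 0.172.

Posterior mean ≈ 2.979; posterior SD ≈ 0.172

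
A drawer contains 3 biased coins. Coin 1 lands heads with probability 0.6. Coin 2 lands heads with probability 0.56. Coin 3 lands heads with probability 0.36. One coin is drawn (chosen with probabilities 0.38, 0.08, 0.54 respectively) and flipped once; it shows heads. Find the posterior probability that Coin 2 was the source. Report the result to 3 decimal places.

Posterior probability ≈ 0.096

P(heads|C1) = 0.6; P(heads|C2) = 0.56; P(heads|C3) = 0.36.
Prior × likelihood for each source: 0.38·0.6=0.2280, 0.08·0.56=0.04480, 0.54·0.36=0.1944. Summing gives P(heads) = 0.46720.
P(Coin 2 | heads) = 0.04480 / 0.46720 = 0.096.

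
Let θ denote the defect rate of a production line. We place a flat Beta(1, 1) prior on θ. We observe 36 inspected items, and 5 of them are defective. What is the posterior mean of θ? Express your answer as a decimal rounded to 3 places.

The binomial likelihood is conjugate to the Beta prior: with 5 successes and 31 failures, the posterior is Beta(1+5, 1+31) = Beta(6, 32).
E[θ | data] = 6/(6+32) = 0.158.

Posterior mean ≈ 0.158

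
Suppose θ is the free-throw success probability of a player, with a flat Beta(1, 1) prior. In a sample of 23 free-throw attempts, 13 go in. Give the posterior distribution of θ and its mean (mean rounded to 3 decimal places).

Observing 13 successes and 10 failures updates Beta(1, 1) by adding the success and failure counts to the two shape parameters: α = 1+13 = 14, β = 1+10 = 11.
E[θ | data] = 14/(14+11) = 0.560.

Posterior: Beta(14, 11); mean ≈ 0.560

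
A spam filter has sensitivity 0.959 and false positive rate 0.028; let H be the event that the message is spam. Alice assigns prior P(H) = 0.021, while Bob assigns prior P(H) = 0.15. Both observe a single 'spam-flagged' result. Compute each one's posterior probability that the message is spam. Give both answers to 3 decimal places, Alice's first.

The likelihood ratio for a 'spam-flagged' result is 0.959/0.028 = 34.250.
Alice: prior odds 0.021/0.979 = 0.021450; posterior odds 0.73468; posterior probability 0.424.
Bob: prior odds 0.15/0.85 = 0.17647; posterior odds 6.0441; posterior probability 0.858.

Alice: 0.424; Bob: 0.858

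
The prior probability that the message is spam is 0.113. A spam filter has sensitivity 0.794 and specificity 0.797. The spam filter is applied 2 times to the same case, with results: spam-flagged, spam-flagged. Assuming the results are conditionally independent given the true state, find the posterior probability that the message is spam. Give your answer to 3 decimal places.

Posterior P(H) ≈ 0.661

With H the event that the message is spam, the joint likelihood of the observed sequence is P(data|H) = 0.794·0.794 = 0.63044 and P(data|¬H) = 0.203·0.203 = 0.041209.
Bayes: P(H|data) = 0.113·0.63044 / (0.113·0.63044 + 0.887·0.041209) = 0.071239/0.10779 = 0.6609.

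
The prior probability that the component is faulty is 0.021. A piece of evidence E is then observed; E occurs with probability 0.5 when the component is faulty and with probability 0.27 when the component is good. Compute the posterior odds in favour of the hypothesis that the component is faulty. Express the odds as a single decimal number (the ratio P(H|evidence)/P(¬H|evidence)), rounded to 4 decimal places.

Posterior odds ≈ 0.0397

Prior odds = 0.021/(1−0.021) = 0.021450.
Likelihood ratio for E = 0.5/0.27 = 1.8519.
Posterior odds = prior odds × LR = 0.039723.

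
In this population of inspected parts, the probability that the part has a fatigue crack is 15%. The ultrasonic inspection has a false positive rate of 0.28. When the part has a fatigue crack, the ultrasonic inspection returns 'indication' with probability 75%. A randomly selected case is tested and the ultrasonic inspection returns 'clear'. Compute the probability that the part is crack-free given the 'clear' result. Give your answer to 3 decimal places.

Write H for 'the part has a fatigue crack'. Prior odds H:¬H = 0.15/0.85 = 0.17647. For the 'clear' outcome, the likelihood ratio is 0.25/0.72 = 0.34722.
Posterior odds = 0.17647 × 0.34722 = 0.061275, so P(H|E) = 0.061275/(1+0.061275) = 0.058. Then P(¬H|E) = 1 − 0.058 = 0.942.

P(¬H | E) ≈ 0.942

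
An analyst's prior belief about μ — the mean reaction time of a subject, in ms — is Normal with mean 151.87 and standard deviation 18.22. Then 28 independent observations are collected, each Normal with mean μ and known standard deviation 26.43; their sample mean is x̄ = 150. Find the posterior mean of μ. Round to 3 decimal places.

Prior precision 1/τ₀² = 1/18.22² = 0.00301233; data precision n/σ² = 28/26.43² = 0.0400833.
Posterior precision = 0.00301233 + 0.0400833 = 0.0430957.
Posterior mean = (0.00301233·151.87 + 0.0400833·150) / 0.0430957 = 150.131.

Posterior mean ≈ 150.131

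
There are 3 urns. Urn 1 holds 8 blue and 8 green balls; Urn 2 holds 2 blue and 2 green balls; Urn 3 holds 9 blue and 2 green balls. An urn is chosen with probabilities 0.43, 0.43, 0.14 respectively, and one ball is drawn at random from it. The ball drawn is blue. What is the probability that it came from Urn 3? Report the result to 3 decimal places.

Tabulate prior·likelihood by source: [1] prior 0.43, lik 0.5, product 0.2150; [2] prior 0.43, lik 0.5, product 0.2150; [3] prior 0.14, lik 0.8182, product 0.1145.
Normalizing constant = 0.54455; the posterior for Urn 3 is its product over the sum, 0.1145/0.54455 = 0.210.

Posterior probability ≈ 0.210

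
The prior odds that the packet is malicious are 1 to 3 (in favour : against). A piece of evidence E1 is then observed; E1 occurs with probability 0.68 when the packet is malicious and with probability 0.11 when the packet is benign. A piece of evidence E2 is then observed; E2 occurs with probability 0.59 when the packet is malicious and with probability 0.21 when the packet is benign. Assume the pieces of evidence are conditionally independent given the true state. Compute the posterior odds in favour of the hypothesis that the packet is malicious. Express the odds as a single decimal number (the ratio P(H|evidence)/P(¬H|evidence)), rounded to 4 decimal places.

Posterior odds ≈ 5.7893

Prior odds = 1/3 = 0.33333.
Likelihood ratio for E1 = 0.68/0.11 = 6.1818.
Likelihood ratio for E2 = 0.59/0.21 = 2.8095.
Posterior odds = prior odds × LR₁ × LR₂ = 5.7893.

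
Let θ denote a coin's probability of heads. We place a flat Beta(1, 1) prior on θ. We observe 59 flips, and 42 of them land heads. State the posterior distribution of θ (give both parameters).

Observing 42 successes and 17 failures updates Beta(1, 1) by adding the success and failure counts to the two shape parameters: α = 1+42 = 43, β = 1+17 = 18.

Posterior: Beta(43, 18)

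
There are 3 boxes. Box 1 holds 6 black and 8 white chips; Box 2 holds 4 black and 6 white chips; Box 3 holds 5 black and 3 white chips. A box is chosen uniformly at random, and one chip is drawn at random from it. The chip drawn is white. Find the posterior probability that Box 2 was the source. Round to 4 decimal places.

Posterior probability ≈ 0.3880

Tabulate prior·likelihood by source: [1] prior 0.333333, lik 0.5714, product 0.1905; [2] prior 0.333333, lik 0.6, product 0.2000; [3] prior 0.333333, lik 0.375, product 0.1250.
Normalizing constant = 0.51548; the posterior for Box 2 is its product over the sum, 0.2000/0.51548 = 0.3880.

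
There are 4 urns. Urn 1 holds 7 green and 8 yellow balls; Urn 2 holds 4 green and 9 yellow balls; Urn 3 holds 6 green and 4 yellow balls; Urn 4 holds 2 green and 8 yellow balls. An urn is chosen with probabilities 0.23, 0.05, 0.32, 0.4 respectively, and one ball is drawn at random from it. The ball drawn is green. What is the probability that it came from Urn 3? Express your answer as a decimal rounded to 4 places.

Posterior probability ≈ 0.4864

Tabulate prior·likelihood by source: [1] prior 0.23, lik 0.4667, product 0.1073; [2] prior 0.05, lik 0.3077, product 0.01538; [3] prior 0.32, lik 0.6, product 0.1920; [4] prior 0.4, lik 0.2, product 0.08000.
Normalizing constant = 0.39472; the posterior for Urn 3 is its product over the sum, 0.1920/0.39472 = 0.4864.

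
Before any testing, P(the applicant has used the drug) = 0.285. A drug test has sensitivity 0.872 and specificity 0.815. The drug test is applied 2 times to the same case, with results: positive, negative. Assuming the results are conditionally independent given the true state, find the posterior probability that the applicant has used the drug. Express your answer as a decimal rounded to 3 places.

Let H be the event that the applicant has used the drug; start with P(H) = 0.285. P('positive'|H) = 0.872, P('positive'|¬H) = 0.185.
Update on result 1 ('positive'): P(H) ← 0.872·0.2850 / (0.872·0.2850 + 0.185·0.7150) = 0.24852/0.38079 = 0.6526.
Update on result 2 ('negative'): P(H) ← 0.128·0.6526 / (0.128·0.6526 + 0.815·0.3474) = 0.083537/0.36664 = 0.2278.

Posterior P(H) ≈ 0.228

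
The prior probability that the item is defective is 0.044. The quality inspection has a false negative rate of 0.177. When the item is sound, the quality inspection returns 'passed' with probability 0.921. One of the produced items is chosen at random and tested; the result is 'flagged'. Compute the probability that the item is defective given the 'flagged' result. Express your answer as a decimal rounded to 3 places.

Write H for 'the item is defective'. Prior odds H:¬H = 0.044/0.956 = 0.046025. For the 'flagged' outcome, the likelihood ratio is 0.823/0.079 = 10.418.
Posterior odds = 0.046025 × 10.418 = 0.47948, so P(H|E) = 0.47948/(1+0.47948) = 0.324.

P(H | E) ≈ 0.324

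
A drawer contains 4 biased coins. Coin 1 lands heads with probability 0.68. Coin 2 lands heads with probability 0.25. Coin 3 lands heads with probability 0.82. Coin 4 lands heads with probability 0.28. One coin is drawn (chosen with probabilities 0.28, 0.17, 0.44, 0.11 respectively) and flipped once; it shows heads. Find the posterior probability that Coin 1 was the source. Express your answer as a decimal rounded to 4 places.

Tabulate prior·likelihood by source: [1] prior 0.28, lik 0.68, product 0.1904; [2] prior 0.17, lik 0.25, product 0.04250; [3] prior 0.44, lik 0.82, product 0.3608; [4] prior 0.11, lik 0.28, product 0.03080.
Normalizing constant = 0.62450; the posterior for Coin 1 is its product over the sum, 0.1904/0.62450 = 0.3049.

Posterior probability ≈ 0.3049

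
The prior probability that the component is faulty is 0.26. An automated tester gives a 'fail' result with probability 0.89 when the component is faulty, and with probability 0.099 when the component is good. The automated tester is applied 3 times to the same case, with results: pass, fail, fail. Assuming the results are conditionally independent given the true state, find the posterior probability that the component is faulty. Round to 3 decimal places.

Posterior P(H) ≈ 0.776

Let H be the event that the component is faulty; start with P(H) = 0.26. P('fail'|H) = 0.89, P('fail'|¬H) = 0.099.
Update on result 1 ('pass'): P(H) ← 0.11·0.2600 / (0.11·0.2600 + 0.901·0.7400) = 0.028600/0.69534 = 0.0411.
Update on result 2 ('fail'): P(H) ← 0.89·0.0411 / (0.89·0.0411 + 0.099·0.9589) = 0.036607/0.13153 = 0.2783.
Update on result 3 ('fail'): P(H) ← 0.89·0.2783 / (0.89·0.2783 + 0.099·0.7217) = 0.24769/0.31914 = 0.7761.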